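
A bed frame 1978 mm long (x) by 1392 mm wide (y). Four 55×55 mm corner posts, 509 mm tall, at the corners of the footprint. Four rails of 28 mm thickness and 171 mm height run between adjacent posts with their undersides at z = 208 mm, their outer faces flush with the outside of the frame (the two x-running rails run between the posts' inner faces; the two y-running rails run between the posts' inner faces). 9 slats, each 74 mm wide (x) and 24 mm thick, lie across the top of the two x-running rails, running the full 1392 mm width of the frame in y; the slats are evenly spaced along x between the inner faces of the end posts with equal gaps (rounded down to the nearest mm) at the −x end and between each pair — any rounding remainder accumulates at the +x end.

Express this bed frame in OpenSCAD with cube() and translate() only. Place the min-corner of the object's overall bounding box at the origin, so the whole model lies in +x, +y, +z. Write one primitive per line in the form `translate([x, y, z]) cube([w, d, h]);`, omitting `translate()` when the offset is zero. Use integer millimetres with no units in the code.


cube([55, 55, 509]);
translate([0, 1337, 0]) cube([55, 55, 509]);
translate([1923, 0, 0]) cube([55, 55, 509]);
translate([1923, 1337, 0]) cube([55, 55, 509]);
translate([55, 0, 208]) cube([1868, 28, 171]);
translate([55, 1364, 208]) cube([1868, 28, 171]);
translate([0, 55, 208]) cube([28, 1282, 171]);
translate([1950, 55, 208]) cube([28, 1282, 171]);
translate([175, 0, 379]) cube([74, 1392, 24]);
translate([369, 0, 379]) cube([74, 1392, 24]);
translate([563, 0, 379]) cube([74, 1392, 24]);
translate([757, 0, 379]) cube([74, 1392, 24]);
translate([951, 0, 379]) cube([74, 1392, 24]);
translate([1145, 0, 379]) cube([74, 1392, 24]);
translate([1339, 0, 379]) cube([74, 1392, 24]);
translate([1533, 0, 379]) cube([74, 1392, 24]);
translate([1727, 0, 379]) cube([74, 1392, 24]);


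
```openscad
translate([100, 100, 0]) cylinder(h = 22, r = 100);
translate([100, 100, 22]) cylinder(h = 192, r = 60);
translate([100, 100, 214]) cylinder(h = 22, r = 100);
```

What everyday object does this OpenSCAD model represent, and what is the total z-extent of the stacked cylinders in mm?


A spool. The overall height is 236 mm.

Three coaxial cylinders, large–small–large — a spool. Two 22 mm flanges and a 192 mm core give 22 + 192 + 22 = 236 mm.


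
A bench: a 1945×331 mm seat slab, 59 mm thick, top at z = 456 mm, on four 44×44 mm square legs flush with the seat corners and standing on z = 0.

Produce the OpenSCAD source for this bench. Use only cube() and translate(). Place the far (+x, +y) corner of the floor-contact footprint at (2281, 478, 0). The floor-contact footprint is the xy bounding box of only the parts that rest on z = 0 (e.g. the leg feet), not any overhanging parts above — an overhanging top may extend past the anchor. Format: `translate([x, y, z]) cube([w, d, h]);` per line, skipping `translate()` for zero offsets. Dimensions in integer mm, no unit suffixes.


translate([336, 147, 397]) cube([1945, 331, 59]);
translate([336, 147, 0]) cube([44, 44, 397]);
translate([336, 434, 0]) cube([44, 44, 397]);
translate([2237, 147, 0]) cube([44, 44, 397]);
translate([2237, 434, 0]) cube([44, 44, 397]);


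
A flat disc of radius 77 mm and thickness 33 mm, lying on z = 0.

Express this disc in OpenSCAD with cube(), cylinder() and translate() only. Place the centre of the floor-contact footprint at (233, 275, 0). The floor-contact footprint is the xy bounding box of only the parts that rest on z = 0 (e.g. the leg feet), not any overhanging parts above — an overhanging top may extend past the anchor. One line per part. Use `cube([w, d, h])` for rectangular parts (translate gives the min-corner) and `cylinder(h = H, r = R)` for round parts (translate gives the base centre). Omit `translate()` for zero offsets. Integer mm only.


translate([233, 275, 0]) cylinder(h = 33, r = 77);


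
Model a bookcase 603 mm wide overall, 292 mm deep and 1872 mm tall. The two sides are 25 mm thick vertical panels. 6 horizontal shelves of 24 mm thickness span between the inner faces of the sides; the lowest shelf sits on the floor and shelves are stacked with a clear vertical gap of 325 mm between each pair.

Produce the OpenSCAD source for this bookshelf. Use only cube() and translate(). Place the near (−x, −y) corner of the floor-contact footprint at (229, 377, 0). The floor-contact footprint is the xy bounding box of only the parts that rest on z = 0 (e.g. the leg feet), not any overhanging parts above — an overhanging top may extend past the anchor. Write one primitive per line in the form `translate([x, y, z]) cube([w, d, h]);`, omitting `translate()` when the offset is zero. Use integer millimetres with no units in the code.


translate([229, 377, 0]) cube([25, 292, 1872]);
translate([807, 377, 0]) cube([25, 292, 1872]);
translate([254, 377, 0]) cube([553, 292, 24]);
translate([254, 377, 349]) cube([553, 292, 24]);
translate([254, 377, 698]) cube([553, 292, 24]);
translate([254, 377, 1047]) cube([553, 292, 24]);
translate([254, 377, 1396]) cube([553, 292, 24]);
translate([254, 377, 1745]) cube([553, 292, 24]);


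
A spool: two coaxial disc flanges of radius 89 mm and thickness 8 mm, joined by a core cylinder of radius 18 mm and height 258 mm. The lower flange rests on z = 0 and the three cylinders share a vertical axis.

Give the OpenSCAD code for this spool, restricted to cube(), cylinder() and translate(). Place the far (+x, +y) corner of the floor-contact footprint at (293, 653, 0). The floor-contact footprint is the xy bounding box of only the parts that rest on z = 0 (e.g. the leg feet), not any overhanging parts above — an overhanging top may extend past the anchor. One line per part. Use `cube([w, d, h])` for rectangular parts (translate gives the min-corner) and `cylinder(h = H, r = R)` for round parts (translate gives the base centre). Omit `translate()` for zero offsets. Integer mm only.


translate([204, 564, 0]) cylinder(h = 8, r = 89);
translate([204, 564, 8]) cylinder(h = 258, r = 18);
translate([204, 564, 266]) cylinder(h = 8, r = 89);


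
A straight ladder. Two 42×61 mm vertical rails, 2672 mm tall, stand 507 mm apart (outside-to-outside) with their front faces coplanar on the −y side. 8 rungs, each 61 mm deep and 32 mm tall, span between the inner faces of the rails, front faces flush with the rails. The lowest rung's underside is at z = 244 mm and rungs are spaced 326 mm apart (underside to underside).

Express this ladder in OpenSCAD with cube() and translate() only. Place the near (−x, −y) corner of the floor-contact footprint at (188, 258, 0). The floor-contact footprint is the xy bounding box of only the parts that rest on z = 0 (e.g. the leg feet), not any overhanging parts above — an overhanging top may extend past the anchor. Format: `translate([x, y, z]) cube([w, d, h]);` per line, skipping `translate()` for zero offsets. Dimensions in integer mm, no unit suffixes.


// rung span = 507 - 2*42 = 423
// rung[k] z = 244 + k*326
translate([188, 258, 0]) cube([42, 61, 2672]);
translate([653, 258, 0]) cube([42, 61, 2672]);
translate([230, 258, 244]) cube([423, 61, 32]);
translate([230, 258, 570]) cube([423, 61, 32]);
translate([230, 258, 896]) cube([423, 61, 32]);
translate([230, 258, 1222]) cube([423, 61, 32]);
translate([230, 258, 1548]) cube([423, 61, 32]);
translate([230, 258, 1874]) cube([423, 61, 32]);
translate([230, 258, 2200]) cube([423, 61, 32]);
translate([230, 258, 2526]) cube([423, 61, 32]);


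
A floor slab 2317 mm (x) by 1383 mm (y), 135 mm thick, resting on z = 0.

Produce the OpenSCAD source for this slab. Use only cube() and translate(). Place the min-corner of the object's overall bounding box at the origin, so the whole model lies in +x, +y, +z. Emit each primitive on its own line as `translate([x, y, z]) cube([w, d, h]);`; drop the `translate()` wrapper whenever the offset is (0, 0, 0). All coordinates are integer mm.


cube([2317, 1383, 135]);


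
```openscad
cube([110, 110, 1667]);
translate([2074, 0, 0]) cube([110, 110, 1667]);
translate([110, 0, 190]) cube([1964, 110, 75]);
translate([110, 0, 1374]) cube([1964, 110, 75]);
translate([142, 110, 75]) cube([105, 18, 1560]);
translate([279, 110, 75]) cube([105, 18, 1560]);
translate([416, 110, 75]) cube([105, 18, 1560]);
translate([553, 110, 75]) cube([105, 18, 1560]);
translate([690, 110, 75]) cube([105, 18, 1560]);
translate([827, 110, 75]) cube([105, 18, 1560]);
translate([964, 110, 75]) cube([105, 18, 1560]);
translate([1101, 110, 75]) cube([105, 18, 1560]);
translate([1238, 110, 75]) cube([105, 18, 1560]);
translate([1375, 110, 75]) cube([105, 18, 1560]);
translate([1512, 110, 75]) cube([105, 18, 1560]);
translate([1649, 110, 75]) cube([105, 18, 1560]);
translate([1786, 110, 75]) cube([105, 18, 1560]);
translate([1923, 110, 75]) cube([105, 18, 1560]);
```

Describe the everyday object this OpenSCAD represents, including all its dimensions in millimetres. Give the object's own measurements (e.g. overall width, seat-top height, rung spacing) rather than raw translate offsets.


A fence section. Two 110×110 mm posts, 1667 mm tall, stand on the floor with a clear span of 1964 mm between their inner faces. Two horizontal rails of 110×75 mm section span the gap between the posts with their undersides at z = 190 mm and z = 1374 mm, flush with the posts' −y face. 14 pickets, each 105 mm wide, 18 mm thick and 1560 mm tall, are fixed to the +y face of the rails with their bottoms at z = 75 mm, spaced across the span with a 32 mm gap after the −x post and between neighbouring pickets, with 46 mm left before the +x post.


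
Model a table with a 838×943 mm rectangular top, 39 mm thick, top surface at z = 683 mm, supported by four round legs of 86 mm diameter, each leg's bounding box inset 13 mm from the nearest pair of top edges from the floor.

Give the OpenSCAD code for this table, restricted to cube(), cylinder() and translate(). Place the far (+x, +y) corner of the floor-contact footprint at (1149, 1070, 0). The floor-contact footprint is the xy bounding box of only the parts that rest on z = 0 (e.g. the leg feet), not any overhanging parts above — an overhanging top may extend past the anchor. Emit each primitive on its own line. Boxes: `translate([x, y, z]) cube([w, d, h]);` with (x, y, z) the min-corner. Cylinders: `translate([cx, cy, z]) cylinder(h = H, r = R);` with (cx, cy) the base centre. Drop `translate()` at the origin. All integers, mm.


translate([324, 140, 644]) cube([838, 943, 39]);
translate([380, 196, 0]) cylinder(h = 644, r = 43);
translate([1106, 196, 0]) cylinder(h = 644, r = 43);
translate([380, 1027, 0]) cylinder(h = 644, r = 43);
translate([1106, 1027, 0]) cylinder(h = 644, r = 43);


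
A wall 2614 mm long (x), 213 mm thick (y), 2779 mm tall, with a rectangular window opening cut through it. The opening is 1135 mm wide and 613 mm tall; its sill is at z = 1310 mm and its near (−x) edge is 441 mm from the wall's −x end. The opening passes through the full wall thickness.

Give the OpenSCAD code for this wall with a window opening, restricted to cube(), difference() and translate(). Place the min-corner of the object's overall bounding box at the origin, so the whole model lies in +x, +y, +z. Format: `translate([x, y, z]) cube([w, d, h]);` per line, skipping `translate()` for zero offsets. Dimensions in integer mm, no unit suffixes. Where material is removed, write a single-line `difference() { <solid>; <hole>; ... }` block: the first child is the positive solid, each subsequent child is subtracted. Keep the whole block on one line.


difference() { cube([2614, 213, 2779]); translate([441, 0, 1310]) cube([1135, 213, 613]); }


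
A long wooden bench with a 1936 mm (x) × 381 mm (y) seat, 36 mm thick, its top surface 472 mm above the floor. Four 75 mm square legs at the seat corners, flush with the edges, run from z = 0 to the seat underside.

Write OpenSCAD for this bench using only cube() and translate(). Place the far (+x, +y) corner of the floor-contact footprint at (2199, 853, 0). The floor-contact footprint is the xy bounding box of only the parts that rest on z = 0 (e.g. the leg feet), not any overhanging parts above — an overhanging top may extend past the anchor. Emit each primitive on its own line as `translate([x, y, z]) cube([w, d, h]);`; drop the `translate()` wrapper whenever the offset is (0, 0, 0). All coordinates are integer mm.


// leg_h = 472 − 36 = 436
translate([263, 472, 436]) cube([1936, 381, 36]);
translate([263, 472, 0]) cube([75, 75, 436]);
translate([263, 778, 0]) cube([75, 75, 436]);
translate([2124, 472, 0]) cube([75, 75, 436]);
translate([2124, 778, 0]) cube([75, 75, 436]);


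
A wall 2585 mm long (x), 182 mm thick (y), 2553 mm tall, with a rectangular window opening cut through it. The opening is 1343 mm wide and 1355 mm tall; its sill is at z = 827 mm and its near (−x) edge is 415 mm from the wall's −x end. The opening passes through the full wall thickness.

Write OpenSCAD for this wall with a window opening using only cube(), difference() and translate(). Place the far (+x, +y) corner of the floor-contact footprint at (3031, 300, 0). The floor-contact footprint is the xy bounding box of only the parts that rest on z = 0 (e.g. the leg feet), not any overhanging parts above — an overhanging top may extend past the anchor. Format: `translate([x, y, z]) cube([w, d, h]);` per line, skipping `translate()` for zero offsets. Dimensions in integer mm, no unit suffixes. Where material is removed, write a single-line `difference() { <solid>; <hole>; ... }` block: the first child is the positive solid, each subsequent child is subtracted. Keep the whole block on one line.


difference() { translate([446, 118, 0]) cube([2585, 182, 2553]); translate([861, 118, 827]) cube([1343, 182, 1355]); }


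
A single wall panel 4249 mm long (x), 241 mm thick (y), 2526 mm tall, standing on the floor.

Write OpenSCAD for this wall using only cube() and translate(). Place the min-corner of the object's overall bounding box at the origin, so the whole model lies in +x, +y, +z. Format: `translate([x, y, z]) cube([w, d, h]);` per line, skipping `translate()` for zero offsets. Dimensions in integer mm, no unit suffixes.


cube([4249, 241, 2526]);


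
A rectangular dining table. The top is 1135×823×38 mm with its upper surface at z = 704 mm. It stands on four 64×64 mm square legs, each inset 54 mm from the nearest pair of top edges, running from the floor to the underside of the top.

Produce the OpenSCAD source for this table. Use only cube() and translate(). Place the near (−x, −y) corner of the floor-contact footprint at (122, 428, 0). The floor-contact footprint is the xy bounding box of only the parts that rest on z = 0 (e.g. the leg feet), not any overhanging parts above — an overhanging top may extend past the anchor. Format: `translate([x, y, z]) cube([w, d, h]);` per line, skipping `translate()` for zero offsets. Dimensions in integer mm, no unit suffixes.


translate([68, 374, 666]) cube([1135, 823, 38]);
translate([122, 428, 0]) cube([64, 64, 666]);
translate([1085, 428, 0]) cube([64, 64, 666]);
translate([122, 1079, 0]) cube([64, 64, 666]);
translate([1085, 1079, 0]) cube([64, 64, 666]);


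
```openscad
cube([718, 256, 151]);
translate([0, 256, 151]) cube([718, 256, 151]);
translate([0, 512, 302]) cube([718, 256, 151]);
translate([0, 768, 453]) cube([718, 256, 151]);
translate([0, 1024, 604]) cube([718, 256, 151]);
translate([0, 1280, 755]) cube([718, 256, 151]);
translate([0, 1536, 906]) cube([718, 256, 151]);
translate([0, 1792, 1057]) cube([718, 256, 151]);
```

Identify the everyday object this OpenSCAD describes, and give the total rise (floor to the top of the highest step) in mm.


A staircase. The total rise is 1208 mm.

8 identical blocks, each offset up and back from the previous — a staircase. Each step is 151 mm tall and there are 8 of them, so the total rise is 8 × 151 = 1208 mm.


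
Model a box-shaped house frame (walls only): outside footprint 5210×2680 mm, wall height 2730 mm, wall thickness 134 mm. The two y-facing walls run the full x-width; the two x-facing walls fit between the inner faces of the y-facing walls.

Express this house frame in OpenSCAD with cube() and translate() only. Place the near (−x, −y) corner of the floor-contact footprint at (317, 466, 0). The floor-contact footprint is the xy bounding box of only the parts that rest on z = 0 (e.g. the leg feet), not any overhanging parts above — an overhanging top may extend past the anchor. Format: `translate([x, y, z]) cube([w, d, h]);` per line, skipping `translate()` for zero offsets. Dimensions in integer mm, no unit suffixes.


translate([317, 466, 0]) cube([5210, 134, 2730]);
translate([317, 3012, 0]) cube([5210, 134, 2730]);
translate([317, 600, 0]) cube([134, 2412, 2730]);
translate([5393, 600, 0]) cube([134, 2412, 2730]);


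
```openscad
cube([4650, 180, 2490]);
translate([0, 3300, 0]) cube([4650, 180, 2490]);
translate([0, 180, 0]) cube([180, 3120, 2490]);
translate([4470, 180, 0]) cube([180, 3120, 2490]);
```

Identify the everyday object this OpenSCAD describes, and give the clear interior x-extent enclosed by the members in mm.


A house (or room) frame. The interior width is 4290 mm.

Four 2490 mm walls enclosing a rectangle with no floor or roof — a room or house frame. Outside width is 4650 mm and wall thickness is 180 mm, so the interior width is 4650 − 2 × 180 = 4290 mm.


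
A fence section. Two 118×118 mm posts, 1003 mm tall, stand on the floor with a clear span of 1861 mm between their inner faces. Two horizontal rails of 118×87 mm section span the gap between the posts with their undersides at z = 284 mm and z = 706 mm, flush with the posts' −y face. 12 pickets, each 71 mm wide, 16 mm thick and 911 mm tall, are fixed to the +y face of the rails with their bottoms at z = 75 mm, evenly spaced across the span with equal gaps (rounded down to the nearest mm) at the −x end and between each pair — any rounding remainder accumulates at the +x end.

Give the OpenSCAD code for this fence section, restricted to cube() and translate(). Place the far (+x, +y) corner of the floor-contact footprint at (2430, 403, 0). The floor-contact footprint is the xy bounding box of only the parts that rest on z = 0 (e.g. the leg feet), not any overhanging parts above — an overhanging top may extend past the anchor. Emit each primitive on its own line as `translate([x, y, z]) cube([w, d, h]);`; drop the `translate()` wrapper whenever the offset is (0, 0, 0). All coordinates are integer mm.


translate([333, 285, 0]) cube([118, 118, 1003]);
translate([2312, 285, 0]) cube([118, 118, 1003]);
translate([451, 285, 284]) cube([1861, 118, 87]);
translate([451, 285, 706]) cube([1861, 118, 87]);
translate([528, 403, 75]) cube([71, 16, 911]);
translate([676, 403, 75]) cube([71, 16, 911]);
translate([824, 403, 75]) cube([71, 16, 911]);
translate([972, 403, 75]) cube([71, 16, 911]);
translate([1120, 403, 75]) cube([71, 16, 911]);
translate([1268, 403, 75]) cube([71, 16, 911]);
translate([1416, 403, 75]) cube([71, 16, 911]);
translate([1564, 403, 75]) cube([71, 16, 911]);
translate([1712, 403, 75]) cube([71, 16, 911]);
translate([1860, 403, 75]) cube([71, 16, 911]);
translate([2008, 403, 75]) cube([71, 16, 911]);
translate([2156, 403, 75]) cube([71, 16, 911]);


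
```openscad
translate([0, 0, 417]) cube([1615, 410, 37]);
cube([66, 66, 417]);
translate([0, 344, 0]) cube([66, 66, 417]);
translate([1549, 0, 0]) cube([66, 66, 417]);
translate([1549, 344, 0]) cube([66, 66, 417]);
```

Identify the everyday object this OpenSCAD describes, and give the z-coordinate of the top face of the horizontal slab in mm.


A bench. The seat-top height is 454 mm.

A long slab on four corner posts — a bench. The slab sits at z = 417 with thickness 37, so the top is 417 + 37 = 454 mm.


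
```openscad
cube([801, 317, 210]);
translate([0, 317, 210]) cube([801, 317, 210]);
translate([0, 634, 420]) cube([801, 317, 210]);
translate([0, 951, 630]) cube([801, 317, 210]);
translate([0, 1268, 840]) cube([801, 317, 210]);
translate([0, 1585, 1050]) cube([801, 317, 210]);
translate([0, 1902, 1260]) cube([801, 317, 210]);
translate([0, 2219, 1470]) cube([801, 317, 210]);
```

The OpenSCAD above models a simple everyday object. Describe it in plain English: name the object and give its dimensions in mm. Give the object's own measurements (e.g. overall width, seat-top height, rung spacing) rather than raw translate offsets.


A straight staircase of 8 solid steps. Each step is 801 mm wide (x), 317 mm deep (y, the going) and 210 mm tall (the rise). The first step rests on the floor; each subsequent step sits one going further in +y and one rise higher in +z, directly behind and above the previous step with no overlap.


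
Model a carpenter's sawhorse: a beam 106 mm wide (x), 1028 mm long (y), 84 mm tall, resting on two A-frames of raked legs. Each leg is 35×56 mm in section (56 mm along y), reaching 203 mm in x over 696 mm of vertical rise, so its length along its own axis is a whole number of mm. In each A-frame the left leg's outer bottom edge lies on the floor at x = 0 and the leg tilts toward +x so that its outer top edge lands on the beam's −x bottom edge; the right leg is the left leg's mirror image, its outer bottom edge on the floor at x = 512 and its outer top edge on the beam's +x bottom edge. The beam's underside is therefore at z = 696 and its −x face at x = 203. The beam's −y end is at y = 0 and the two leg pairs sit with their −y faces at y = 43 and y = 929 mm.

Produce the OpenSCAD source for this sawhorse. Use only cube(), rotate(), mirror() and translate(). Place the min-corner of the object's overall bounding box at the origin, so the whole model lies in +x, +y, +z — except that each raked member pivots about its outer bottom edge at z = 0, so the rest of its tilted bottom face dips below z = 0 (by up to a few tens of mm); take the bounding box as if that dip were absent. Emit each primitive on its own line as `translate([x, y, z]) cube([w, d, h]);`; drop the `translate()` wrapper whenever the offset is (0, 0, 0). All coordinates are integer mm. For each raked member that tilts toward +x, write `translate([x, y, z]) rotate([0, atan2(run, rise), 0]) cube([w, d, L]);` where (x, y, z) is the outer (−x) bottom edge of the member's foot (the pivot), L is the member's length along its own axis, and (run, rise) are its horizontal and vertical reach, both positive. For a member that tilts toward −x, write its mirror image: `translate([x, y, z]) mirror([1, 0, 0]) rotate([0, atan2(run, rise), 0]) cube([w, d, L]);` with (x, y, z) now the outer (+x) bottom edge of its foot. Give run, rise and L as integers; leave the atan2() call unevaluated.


// leg length = √(203² + 696²) = 725
// right-leg outer foot x = 2·203 + 106 = 512
// beam min-corner = (203, 0, 696)
translate([203, 0, 696]) cube([106, 1028, 84]);
translate([0, 43, 0]) rotate([0, atan2(203, 696), 0]) cube([35, 56, 725]);
translate([512, 43, 0]) mirror([1, 0, 0]) rotate([0, atan2(203, 696), 0]) cube([35, 56, 725]);
translate([0, 929, 0]) rotate([0, atan2(203, 696), 0]) cube([35, 56, 725]);
translate([512, 929, 0]) mirror([1, 0, 0]) rotate([0, atan2(203, 696), 0]) cube([35, 56, 725]);


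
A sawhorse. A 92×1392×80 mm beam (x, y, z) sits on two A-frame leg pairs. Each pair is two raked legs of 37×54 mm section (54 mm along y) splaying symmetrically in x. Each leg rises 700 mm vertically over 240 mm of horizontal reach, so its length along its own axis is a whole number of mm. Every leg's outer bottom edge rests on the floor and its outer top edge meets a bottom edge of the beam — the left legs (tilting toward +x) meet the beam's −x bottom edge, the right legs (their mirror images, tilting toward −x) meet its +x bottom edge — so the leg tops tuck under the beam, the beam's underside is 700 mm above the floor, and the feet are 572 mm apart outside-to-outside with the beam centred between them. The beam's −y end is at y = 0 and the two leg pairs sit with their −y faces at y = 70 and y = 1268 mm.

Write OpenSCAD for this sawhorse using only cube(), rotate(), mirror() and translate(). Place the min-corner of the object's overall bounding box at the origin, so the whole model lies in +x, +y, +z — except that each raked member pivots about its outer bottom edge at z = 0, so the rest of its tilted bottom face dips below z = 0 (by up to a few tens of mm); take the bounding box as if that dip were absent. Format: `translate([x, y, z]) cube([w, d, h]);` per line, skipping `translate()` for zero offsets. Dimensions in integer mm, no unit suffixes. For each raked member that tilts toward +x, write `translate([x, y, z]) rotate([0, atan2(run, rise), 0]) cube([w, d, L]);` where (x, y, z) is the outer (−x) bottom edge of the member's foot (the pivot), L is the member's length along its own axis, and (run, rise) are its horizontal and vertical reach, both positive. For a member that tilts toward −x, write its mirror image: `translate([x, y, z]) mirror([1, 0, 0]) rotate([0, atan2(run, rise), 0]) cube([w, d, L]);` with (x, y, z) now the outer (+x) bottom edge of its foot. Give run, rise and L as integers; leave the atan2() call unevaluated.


// leg length = √(240² + 700²) = 740
// right-leg outer foot x = 2·240 + 92 = 572
// beam min-corner = (240, 0, 700)
translate([240, 0, 700]) cube([92, 1392, 80]);
translate([0, 70, 0]) rotate([0, atan2(240, 700), 0]) cube([37, 54, 740]);
translate([572, 70, 0]) mirror([1, 0, 0]) rotate([0, atan2(240, 700), 0]) cube([37, 54, 740]);
translate([0, 1268, 0]) rotate([0, atan2(240, 700), 0]) cube([37, 54, 740]);
translate([572, 1268, 0]) mirror([1, 0, 0]) rotate([0, atan2(240, 700), 0]) cube([37, 54, 740]);


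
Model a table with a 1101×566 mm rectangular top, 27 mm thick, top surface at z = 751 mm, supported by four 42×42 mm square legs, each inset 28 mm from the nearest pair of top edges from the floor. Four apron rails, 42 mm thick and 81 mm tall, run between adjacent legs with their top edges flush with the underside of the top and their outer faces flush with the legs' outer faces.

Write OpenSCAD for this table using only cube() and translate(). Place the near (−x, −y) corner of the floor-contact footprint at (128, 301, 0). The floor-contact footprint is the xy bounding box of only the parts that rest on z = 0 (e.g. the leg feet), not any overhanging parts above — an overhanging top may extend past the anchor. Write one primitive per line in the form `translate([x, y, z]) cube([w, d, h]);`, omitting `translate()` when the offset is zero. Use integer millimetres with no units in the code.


translate([100, 273, 724]) cube([1101, 566, 27]);
translate([128, 301, 0]) cube([42, 42, 724]);
translate([1131, 301, 0]) cube([42, 42, 724]);
translate([128, 769, 0]) cube([42, 42, 724]);
translate([1131, 769, 0]) cube([42, 42, 724]);
translate([170, 301, 643]) cube([961, 42, 81]);
translate([170, 769, 643]) cube([961, 42, 81]);
translate([128, 343, 643]) cube([42, 426, 81]);
translate([1131, 343, 643]) cube([42, 426, 81]);


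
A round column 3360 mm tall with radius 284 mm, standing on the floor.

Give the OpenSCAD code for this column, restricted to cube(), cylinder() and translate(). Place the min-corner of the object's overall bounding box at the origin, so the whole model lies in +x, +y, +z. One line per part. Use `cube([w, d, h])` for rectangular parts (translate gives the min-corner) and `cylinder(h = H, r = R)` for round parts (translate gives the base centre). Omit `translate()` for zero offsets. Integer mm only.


translate([284, 284, 0]) cylinder(h = 3360, r = 284);


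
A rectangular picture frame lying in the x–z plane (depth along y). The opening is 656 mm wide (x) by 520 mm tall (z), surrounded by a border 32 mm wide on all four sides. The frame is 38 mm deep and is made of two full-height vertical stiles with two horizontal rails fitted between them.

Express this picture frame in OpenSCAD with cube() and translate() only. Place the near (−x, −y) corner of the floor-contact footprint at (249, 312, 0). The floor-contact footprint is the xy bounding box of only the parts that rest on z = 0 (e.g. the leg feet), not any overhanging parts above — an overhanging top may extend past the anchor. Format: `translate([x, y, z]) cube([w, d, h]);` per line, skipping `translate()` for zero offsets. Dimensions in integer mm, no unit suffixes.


translate([249, 312, 0]) cube([32, 38, 584]);
translate([937, 312, 0]) cube([32, 38, 584]);
translate([281, 312, 0]) cube([656, 38, 32]);
translate([281, 312, 552]) cube([656, 38, 32]);


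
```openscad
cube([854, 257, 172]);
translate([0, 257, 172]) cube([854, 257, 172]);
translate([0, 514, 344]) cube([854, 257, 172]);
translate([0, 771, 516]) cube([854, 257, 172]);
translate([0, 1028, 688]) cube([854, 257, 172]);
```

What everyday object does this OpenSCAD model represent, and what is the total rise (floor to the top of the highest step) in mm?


A staircase. The total rise is 860 mm.

5 identical blocks, each offset up and back from the previous — a staircase. Each step is 172 mm tall and there are 5 of them, so the total rise is 5 × 172 = 860 mm.


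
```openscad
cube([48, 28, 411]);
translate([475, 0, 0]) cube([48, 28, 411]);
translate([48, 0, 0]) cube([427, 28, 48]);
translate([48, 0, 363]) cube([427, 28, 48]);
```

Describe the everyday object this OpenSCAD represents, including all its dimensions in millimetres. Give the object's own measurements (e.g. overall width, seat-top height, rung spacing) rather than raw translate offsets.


A rectangular picture frame lying in the x–z plane (depth along y). The opening is 427 mm wide (x) by 315 mm tall (z), surrounded by a border 48 mm wide on all four sides. The frame is 28 mm deep and is made of two full-height vertical stiles with two horizontal rails fitted between them.


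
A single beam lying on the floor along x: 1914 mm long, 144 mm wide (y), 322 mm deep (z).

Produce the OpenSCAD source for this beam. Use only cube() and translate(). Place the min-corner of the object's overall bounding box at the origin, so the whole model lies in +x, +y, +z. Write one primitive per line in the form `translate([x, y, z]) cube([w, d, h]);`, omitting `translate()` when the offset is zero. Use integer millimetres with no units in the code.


cube([1914, 144, 322]);


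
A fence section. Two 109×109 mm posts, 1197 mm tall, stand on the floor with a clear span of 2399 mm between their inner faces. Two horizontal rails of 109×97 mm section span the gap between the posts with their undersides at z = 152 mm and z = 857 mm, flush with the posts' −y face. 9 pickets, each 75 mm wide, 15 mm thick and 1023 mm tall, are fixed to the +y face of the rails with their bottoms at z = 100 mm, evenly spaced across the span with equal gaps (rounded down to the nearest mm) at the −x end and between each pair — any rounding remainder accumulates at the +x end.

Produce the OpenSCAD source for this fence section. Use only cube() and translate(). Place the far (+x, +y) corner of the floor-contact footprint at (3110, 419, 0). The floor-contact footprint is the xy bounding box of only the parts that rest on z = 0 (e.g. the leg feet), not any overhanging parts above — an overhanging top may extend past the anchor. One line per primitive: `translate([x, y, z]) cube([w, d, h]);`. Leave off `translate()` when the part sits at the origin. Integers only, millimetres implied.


translate([493, 310, 0]) cube([109, 109, 1197]);
translate([3001, 310, 0]) cube([109, 109, 1197]);
translate([602, 310, 152]) cube([2399, 109, 97]);
translate([602, 310, 857]) cube([2399, 109, 97]);
translate([774, 419, 100]) cube([75, 15, 1023]);
translate([1021, 419, 100]) cube([75, 15, 1023]);
translate([1268, 419, 100]) cube([75, 15, 1023]);
translate([1515, 419, 100]) cube([75, 15, 1023]);
translate([1762, 419, 100]) cube([75, 15, 1023]);
translate([2009, 419, 100]) cube([75, 15, 1023]);
translate([2256, 419, 100]) cube([75, 15, 1023]);
translate([2503, 419, 100]) cube([75, 15, 1023]);
translate([2750, 419, 100]) cube([75, 15, 1023]);


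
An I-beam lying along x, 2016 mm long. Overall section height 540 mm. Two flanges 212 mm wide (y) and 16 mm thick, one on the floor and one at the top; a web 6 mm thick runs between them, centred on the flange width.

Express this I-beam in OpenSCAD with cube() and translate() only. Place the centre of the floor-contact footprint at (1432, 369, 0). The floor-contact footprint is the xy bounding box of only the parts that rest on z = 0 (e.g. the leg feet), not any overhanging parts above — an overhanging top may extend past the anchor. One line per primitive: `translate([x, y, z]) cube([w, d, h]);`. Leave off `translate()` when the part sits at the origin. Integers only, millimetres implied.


translate([424, 263, 0]) cube([2016, 212, 16]);
translate([424, 366, 16]) cube([2016, 6, 508]);
translate([424, 263, 524]) cube([2016, 212, 16]);


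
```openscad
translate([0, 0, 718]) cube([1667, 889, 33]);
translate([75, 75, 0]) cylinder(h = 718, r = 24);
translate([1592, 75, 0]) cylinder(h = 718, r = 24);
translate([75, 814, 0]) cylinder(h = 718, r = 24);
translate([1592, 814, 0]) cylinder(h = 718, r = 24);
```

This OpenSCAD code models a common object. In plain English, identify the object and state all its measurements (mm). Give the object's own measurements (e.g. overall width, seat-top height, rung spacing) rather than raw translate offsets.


A table: top 1667 mm (x) × 889 mm (y), 33 mm thick, upper face at z = 751 mm, on four round legs of 48 mm diameter, each leg's bounding box inset 51 mm from the nearest pair of top edges from z = 0 to the bottom of the top.


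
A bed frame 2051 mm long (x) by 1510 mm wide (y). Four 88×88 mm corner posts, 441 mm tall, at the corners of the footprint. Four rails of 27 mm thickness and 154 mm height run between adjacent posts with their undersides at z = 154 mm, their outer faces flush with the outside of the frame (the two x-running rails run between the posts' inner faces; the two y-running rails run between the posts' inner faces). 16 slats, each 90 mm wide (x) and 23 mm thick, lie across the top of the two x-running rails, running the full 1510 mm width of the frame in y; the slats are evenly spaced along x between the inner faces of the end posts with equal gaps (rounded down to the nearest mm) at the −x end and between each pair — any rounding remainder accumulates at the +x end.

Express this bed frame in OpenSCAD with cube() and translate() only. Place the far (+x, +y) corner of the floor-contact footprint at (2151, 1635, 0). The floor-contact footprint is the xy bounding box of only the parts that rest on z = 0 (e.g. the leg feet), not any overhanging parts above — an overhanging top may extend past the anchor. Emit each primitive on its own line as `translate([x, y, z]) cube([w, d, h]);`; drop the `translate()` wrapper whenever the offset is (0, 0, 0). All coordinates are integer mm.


translate([100, 125, 0]) cube([88, 88, 441]);
translate([100, 1547, 0]) cube([88, 88, 441]);
translate([2063, 125, 0]) cube([88, 88, 441]);
translate([2063, 1547, 0]) cube([88, 88, 441]);
translate([188, 125, 154]) cube([1875, 27, 154]);
translate([188, 1608, 154]) cube([1875, 27, 154]);
translate([100, 213, 154]) cube([27, 1334, 154]);
translate([2124, 213, 154]) cube([27, 1334, 154]);
translate([213, 125, 308]) cube([90, 1510, 23]);
translate([328, 125, 308]) cube([90, 1510, 23]);
translate([443, 125, 308]) cube([90, 1510, 23]);
translate([558, 125, 308]) cube([90, 1510, 23]);
translate([673, 125, 308]) cube([90, 1510, 23]);
translate([788, 125, 308]) cube([90, 1510, 23]);
translate([903, 125, 308]) cube([90, 1510, 23]);
translate([1018, 125, 308]) cube([90, 1510, 23]);
translate([1133, 125, 308]) cube([90, 1510, 23]);
translate([1248, 125, 308]) cube([90, 1510, 23]);
translate([1363, 125, 308]) cube([90, 1510, 23]);
translate([1478, 125, 308]) cube([90, 1510, 23]);
translate([1593, 125, 308]) cube([90, 1510, 23]);
translate([1708, 125, 308]) cube([90, 1510, 23]);
translate([1823, 125, 308]) cube([90, 1510, 23]);
translate([1938, 125, 308]) cube([90, 1510, 23]);


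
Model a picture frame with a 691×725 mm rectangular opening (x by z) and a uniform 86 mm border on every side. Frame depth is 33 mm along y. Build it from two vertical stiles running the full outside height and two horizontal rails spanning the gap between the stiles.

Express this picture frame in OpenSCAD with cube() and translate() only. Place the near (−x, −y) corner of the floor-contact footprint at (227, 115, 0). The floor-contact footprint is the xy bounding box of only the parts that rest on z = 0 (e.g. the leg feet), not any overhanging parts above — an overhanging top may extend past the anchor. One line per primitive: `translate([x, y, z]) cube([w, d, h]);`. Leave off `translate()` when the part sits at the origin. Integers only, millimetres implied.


translate([227, 115, 0]) cube([86, 33, 897]);
translate([1004, 115, 0]) cube([86, 33, 897]);
translate([313, 115, 0]) cube([691, 33, 86]);
translate([313, 115, 811]) cube([691, 33, 86]);


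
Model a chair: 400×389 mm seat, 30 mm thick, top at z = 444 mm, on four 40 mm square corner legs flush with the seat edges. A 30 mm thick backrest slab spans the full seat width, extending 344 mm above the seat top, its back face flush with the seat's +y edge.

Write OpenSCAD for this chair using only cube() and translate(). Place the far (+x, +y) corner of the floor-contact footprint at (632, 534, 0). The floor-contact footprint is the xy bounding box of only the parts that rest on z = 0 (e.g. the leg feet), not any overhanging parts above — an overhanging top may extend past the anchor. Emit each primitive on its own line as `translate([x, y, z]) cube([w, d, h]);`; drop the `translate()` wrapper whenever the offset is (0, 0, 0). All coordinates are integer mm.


translate([232, 145, 414]) cube([400, 389, 30]);
translate([232, 145, 0]) cube([40, 40, 414]);
translate([592, 145, 0]) cube([40, 40, 414]);
translate([232, 494, 0]) cube([40, 40, 414]);
translate([592, 494, 0]) cube([40, 40, 414]);
translate([232, 504, 444]) cube([400, 30, 344]);


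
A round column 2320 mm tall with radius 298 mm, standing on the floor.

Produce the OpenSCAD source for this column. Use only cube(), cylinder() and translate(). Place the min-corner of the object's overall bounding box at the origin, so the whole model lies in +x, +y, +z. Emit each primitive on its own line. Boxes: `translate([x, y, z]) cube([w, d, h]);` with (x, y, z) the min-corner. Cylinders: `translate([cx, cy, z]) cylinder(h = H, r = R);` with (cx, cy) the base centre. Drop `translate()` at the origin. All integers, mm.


translate([298, 298, 0]) cylinder(h = 2320, r = 298);


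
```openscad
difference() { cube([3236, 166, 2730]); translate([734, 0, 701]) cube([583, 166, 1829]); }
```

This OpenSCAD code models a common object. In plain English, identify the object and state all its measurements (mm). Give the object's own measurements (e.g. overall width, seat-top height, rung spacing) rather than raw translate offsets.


A wall 3236 mm long (x), 166 mm thick (y), 2730 mm tall, with a rectangular window opening cut through it. The opening is 583 mm wide and 1829 mm tall; its sill is at z = 701 mm and its near (−x) edge is 734 mm from the wall's −x end. The opening passes through the full wall thickness.


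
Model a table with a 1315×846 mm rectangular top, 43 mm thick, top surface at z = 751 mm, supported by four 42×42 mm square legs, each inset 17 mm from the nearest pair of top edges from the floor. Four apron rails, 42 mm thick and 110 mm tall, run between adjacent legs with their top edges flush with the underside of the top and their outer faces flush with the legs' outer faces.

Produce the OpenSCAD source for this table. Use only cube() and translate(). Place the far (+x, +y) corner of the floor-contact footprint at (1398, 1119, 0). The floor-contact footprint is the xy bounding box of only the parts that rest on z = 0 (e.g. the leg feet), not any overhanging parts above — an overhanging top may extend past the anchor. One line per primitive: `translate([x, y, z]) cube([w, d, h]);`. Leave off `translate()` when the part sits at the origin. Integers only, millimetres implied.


translate([100, 290, 708]) cube([1315, 846, 43]);
translate([117, 307, 0]) cube([42, 42, 708]);
translate([1356, 307, 0]) cube([42, 42, 708]);
translate([117, 1077, 0]) cube([42, 42, 708]);
translate([1356, 1077, 0]) cube([42, 42, 708]);
translate([159, 307, 598]) cube([1197, 42, 110]);
translate([159, 1077, 598]) cube([1197, 42, 110]);
translate([117, 349, 598]) cube([42, 728, 110]);
translate([1356, 349, 598]) cube([42, 728, 110]);
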